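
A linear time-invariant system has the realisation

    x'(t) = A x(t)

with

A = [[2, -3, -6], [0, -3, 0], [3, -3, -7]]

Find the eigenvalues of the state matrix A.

-4, -3, -1

det(sI - A) = s^3 - (tr A)s^2 + (M11 + M22 + M33)s - det A, where Mii is the 2×2 principal minor of A obtained by deleting row i and column i.
tr A = 2 + (-3) + (-7) = -8; M11 = (-3)·(-7) - 0·(-3) = 21 - 0 = 21; M22 = 2·(-7) - (-6)·3 = -14 - (-18) = 4; M33 = 2·(-3) - (-3)·0 = -6 - 0 = -6; sum of minors = 19.
det A = 2·((-3)·(-7) - 0·(-3)) - (-3)·(0·(-7) - 0·3) + (-6)·(0·(-3) - (-3)·3) = 2·21 - (-3)·0 + (-6)·9 = -12.
So p(s) = det(sI - A) = s^3 + 8s^2 + 19s + 12.
Rational-root test: any integer root divides 12. Testing small divisors, s = -1 works: p(-1) = -1 + 8 + (-19) + 12 = 0, so (s + 1) is a factor.
Dividing, p(s) = (s + 1)(s^2 + 7s + 12).
Factor s^2 + 7s + 12: two numbers with sum -7 and product 12 are -3 and -4, so s^2 + 7s + 12 = (s + 3)(s + 4).
Hence p(s) = (s + 1) (s + 3) (s + 4), with roots -4, -3, -1.
All eigenvalues have negative real part, so the system is asymptotically stable.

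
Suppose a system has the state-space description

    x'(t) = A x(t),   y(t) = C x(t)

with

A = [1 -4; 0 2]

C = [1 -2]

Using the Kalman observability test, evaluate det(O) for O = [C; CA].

CA = [[1, -8]]
Observability matrix O = [C; CA] = [[1, -2], [1, -8]]
det(O) = 1·(-8) - (-2)·1 = -8 - (-2) = -6
Since det(O) ≠ 0, rank(O) = 2 and the system is completely observable.

-6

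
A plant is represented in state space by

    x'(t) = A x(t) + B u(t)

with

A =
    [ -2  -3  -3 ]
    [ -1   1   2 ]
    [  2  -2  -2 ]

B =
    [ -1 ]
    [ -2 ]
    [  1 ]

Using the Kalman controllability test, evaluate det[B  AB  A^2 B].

AB = [[5], [1], [0]]
A^2B = [[-13], [-4], [8]]
Controllability matrix C = [B  AB  A^2B] = [[-1, 5, -13], [-2, 1, -4], [1, 0, 8]]
Expanding along the first row, det(C) = (-1)·(1·8 - (-4)·0) - 5·((-2)·8 - (-4)·1) + (-13)·((-2)·0 - 1·1) = (-1)·8 - 5·(-12) + (-13)·(-1) = 65
Since det(C) ≠ 0, rank(C) = 3 and the system is completely controllable.

65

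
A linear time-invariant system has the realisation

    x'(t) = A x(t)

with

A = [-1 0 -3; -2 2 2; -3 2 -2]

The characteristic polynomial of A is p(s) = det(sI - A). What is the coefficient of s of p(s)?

-17

Expand det(sI - A) for the 3×3 matrix.
p(s) = s^3 + s^2 - 17s - 2.
(Check: constant term = det(-A) = (-1)^3 det A = -2; coefficient of s^2 = -tr A = 1.)
The coefficient of s is -17.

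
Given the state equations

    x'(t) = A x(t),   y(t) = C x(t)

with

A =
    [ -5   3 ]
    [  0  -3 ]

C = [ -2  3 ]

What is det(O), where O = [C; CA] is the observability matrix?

0

CA = [[10, -15]]
Observability matrix O = [C; CA] = [[-2, 3], [10, -15]]
det(O) = (-2)·(-15) - 3·10 = 30 - 30 = 0
Since det(O) = 0, rank(O) < 2 and the system is not completely observable.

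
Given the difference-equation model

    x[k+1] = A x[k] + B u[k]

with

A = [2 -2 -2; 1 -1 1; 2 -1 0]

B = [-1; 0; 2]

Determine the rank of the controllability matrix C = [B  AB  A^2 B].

3

AB = [[-6], [1], [-2]]
A^2B = [[-10], [-9], [-13]]
Controllability matrix C = [B  AB  A^2B] = [[-1, -6, -10], [0, 1, -9], [2, -2, -13]]
det(C) = (-1)·(1·(-13) - (-9)·(-2)) - (-6)·(0·(-13) - (-9)·2) + (-10)·(0·(-2) - 1·2) = (-1)·(-31) - (-6)·18 + (-10)·(-2) = 159 ≠ 0, so rank(C) = 3.
rank(C) = 3 = n, so the pair (A, B) is completely controllable.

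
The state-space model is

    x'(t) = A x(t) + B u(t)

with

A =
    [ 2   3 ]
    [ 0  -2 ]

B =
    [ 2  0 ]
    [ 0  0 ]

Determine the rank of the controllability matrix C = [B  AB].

AB = [[4, 0], [0, 0]]
Controllability matrix C = [B  AB] = [[2, 0, 4, 0], [0, 0, 0, 0]]
Every column of C is a scalar multiple of column 1 = [2, 0] (multipliers 1, 0, 2, 0), so the columns span a one-dimensional space.
C ≠ 0, hence rank(C) = 1.
rank(C) = 1 < n = 2, so the pair (A, B) is not completely controllable.

1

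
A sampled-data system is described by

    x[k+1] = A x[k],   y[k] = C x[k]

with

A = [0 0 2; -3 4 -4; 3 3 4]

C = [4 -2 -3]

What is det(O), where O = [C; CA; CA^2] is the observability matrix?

-9097

CA = [[-3, -17, 4]]
CA^2 = [[63, -56, 78]]
Observability matrix O = [C; CA; CA^2] = [[4, -2, -3], [-3, -17, 4], [63, -56, 78]]
Expanding along the first row, det(O) = 4·((-17)·78 - 4·(-56)) - (-2)·((-3)·78 - 4·63) + (-3)·((-3)·(-56) - (-17)·63) = 4·(-1102) - (-2)·(-486) + (-3)·1239 = -9097
Since det(O) ≠ 0, rank(O) = 3 and the system is completely observable.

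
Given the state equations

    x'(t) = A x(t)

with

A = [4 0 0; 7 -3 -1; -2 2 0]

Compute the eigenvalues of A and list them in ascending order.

-2, -1, 4

det(sI - A) = s^3 - (tr A)s^2 + (M11 + M22 + M33)s - det A, where Mii is the 2×2 principal minor of A obtained by deleting row i and column i.
tr A = 4 + (-3) + 0 = 1; M11 = (-3)·0 - (-1)·2 = 0 - (-2) = 2; M22 = 4·0 - 0·(-2) = 0 - 0 = 0; M33 = 4·(-3) - 0·7 = -12 - 0 = -12; sum of minors = -10.
det A = 4·((-3)·0 - (-1)·2) - 0·(7·0 - (-1)·(-2)) + 0·(7·2 - (-3)·(-2)) = 4·2 - 0·(-2) + 0·8 = 8.
So p(s) = det(sI - A) = s^3 - s^2 - 10s - 8.
Rational-root test: any integer root divides -8. Testing small divisors, s = -1 works: p(-1) = -1 + (-1) + 10 + (-8) = 0, so (s + 1) is a factor.
Dividing, p(s) = (s + 1)(s^2 - 2s - 8).
Factor s^2 - 2s - 8: two numbers with sum 2 and product -8 are 4 and -2, so s^2 - 2s - 8 = (s - 4)(s + 2).
Hence p(s) = (s - 4) (s + 1) (s + 2), with roots -2, -1, 4.
At least one eigenvalue has non-negative real part, so the system is not asymptotically stable.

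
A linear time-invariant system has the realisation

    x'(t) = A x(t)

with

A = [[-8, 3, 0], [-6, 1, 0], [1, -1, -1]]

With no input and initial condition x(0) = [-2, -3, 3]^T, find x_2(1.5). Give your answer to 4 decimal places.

det(sI - A) = s^3 - (tr A)s^2 + (M11 + M22 + M33)s - det A, where Mii is the 2×2 principal minor of A obtained by deleting row i and column i.
tr A = (-8) + 1 + (-1) = -8; M11 = 1·(-1) - 0·(-1) = -1 - 0 = -1; M22 = (-8)·(-1) - 0·1 = 8 - 0 = 8; M33 = (-8)·1 - 3·(-6) = -8 - (-18) = 10; sum of minors = 17.
det A = (-8)·(1·(-1) - 0·(-1)) - 3·((-6)·(-1) - 0·1) + 0·((-6)·(-1) - 1·1) = (-8)·(-1) - 3·6 + 0·5 = -10.
So p(s) = det(sI - A) = s^3 + 8s^2 + 17s + 10.
Rational-root test: any integer root divides 10. Testing small divisors, s = -1 works: p(-1) = -1 + 8 + (-17) + 10 = 0, so (s + 1) is a factor.
Dividing, p(s) = (s + 1)(s^2 + 7s + 10).
Factor s^2 + 7s + 10: two numbers with sum -7 and product 10 are -2 and -5, so s^2 + 7s + 10 = (s + 2)(s + 5).
Hence p(s) = (s + 1) (s + 2) (s + 5), with roots -5, -2, -1.
The eigenvalues -5, -2, -1 are distinct and real, so A is diagonalisable and x(t) = e^{At} x(0) = V diag(e^{λ_i t}) V^{-1} x(0), where the columns of V are the eigenvectors.
λ = -5: A - (-5)I = [[-3, 3, 0], [-6, 6, 0], [1, -1, 4]]. v must be orthogonal to every row; (row 1) × (row 3) = [12, 12, 0], so take v_1 = [1, 1, 0]^T.
λ = -2: A - (-2)I = [[-6, 3, 0], [-6, 3, 0], [1, -1, 1]]. v must be orthogonal to every row; (row 1) × (row 3) = [3, 6, 3], so take v_2 = [1, 2, 1]^T.
λ = -1: A - (-1)I = [[-7, 3, 0], [-6, 2, 0], [1, -1, 0]]. v must be orthogonal to every row; (row 1) × (row 2) = [0, 0, 4], so take v_3 = [0, 0, 1]^T.
V = [v_1 v_2 v_3] = [[1, 1, 0], [1, 2, 0], [0, 1, 1]] has det V = 1, so V^{-1} = adj(V)/det V = [[2, -1, 0], [-1, 1, 0], [1, -1, 1]].
Modal coordinates z(0) = V^{-1} x(0): 2·(-2) + (-1)·(-3) + 0·3 = -1; (-1)·(-2) + 1·(-3) + 0·3 = -1; 1·(-2) + (-1)·(-3) + 1·3 = 4; so z(0) = [-1, -1, 4]^T.
x_2(t) = Σ_i (v_i)_2 · z_i(0) · e^{λ_i t} (row 2 of V times the modal terms).
x_2(1.5) = 1·(-1)·e^{-5·1.5} + 2·(-1)·e^{-2·1.5} + 0·4·e^{-1·1.5} = (-1)·0.000553 + (-2)·0.049787 + 0·0.223130 = -0.1001.

-0.1001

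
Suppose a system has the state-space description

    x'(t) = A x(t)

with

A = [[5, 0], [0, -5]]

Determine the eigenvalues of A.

-5, 5

det(sI - A) = s^2 - (tr A)s + det A, with tr A = 5 + (-5) = 0 and det A = 5·(-5) - 0·0 = -25 - 0 = -25.
So p(s) = det(sI - A) = s^2 - 25.
Factor s^2 - 25: two numbers with sum 0 and product -25 are 5 and -5, so s^2 - 25 = (s - 5)(s + 5).
Hence p(s) = (s - 5) (s + 5), with roots -5, 5.
At least one eigenvalue has non-negative real part, so the system is not asymptotically stable.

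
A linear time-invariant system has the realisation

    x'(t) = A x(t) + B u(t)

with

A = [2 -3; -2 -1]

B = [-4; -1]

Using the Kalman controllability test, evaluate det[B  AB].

AB = [[-5], [9]]
Controllability matrix C = [B  AB] = [[-4, -5], [-1, 9]]
det(C) = (-4)·9 - (-5)·(-1) = -36 - 5 = -41
Since det(C) ≠ 0, rank(C) = 2 and the system is completely controllable.

-41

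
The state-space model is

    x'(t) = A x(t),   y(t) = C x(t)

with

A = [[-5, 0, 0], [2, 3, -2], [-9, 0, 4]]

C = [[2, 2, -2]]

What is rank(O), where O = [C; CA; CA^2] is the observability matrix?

CA = [[12, 6, -12]]
CA^2 = [[60, 18, -60]]
Observability matrix O = [C; CA; CA^2] = [[2, 2, -2], [12, 6, -12], [60, 18, -60]]
The columns c1, c2, c3 of O are linearly dependent: c1 + c3 = 0 (check each entry), so rank(O) ≤ 2.
The 2×2 minor from rows 1, 2, columns 1, 2 is 2·6 - 2·12 = 12 - 24 = -12 ≠ 0, so rank(O) = 2.
rank(O) = 2 < n = 3, so the pair (A, C) is not completely observable.

2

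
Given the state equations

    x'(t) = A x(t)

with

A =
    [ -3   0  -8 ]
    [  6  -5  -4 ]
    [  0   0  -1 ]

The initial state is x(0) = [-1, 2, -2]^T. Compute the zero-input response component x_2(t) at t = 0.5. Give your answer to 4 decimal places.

3.6982

det(sI - A) = s^3 - (tr A)s^2 + (M11 + M22 + M33)s - det A, where Mii is the 2×2 principal minor of A obtained by deleting row i and column i.
tr A = (-3) + (-5) + (-1) = -9; M11 = (-5)·(-1) - (-4)·0 = 5 - 0 = 5; M22 = (-3)·(-1) - (-8)·0 = 3 - 0 = 3; M33 = (-3)·(-5) - 0·6 = 15 - 0 = 15; sum of minors = 23.
det A = (-3)·((-5)·(-1) - (-4)·0) - 0·(6·(-1) - (-4)·0) + (-8)·(6·0 - (-5)·0) = (-3)·5 - 0·(-6) + (-8)·0 = -15.
So p(s) = det(sI - A) = s^3 + 9s^2 + 23s + 15.
Rational-root test: any integer root divides 15. Testing small divisors, s = -1 works: p(-1) = -1 + 9 + (-23) + 15 = 0, so (s + 1) is a factor.
Dividing, p(s) = (s + 1)(s^2 + 8s + 15).
Factor s^2 + 8s + 15: two numbers with sum -8 and product 15 are -3 and -5, so s^2 + 8s + 15 = (s + 3)(s + 5).
Hence p(s) = (s + 1) (s + 3) (s + 5), with roots -5, -3, -1.
The eigenvalues -5, -3, -1 are distinct and real, so A is diagonalisable and x(t) = e^{At} x(0) = V diag(e^{λ_i t}) V^{-1} x(0), where the columns of V are the eigenvectors.
λ = -5: A - (-5)I = [[2, 0, -8], [6, 0, -4], [0, 0, 4]]. v must be orthogonal to every row; (row 1) × (row 2) = [0, -40, 0], so take v_1 = [0, 1, 0]^T.
λ = -3: A - (-3)I = [[0, 0, -8], [6, -2, -4], [0, 0, 2]]. v must be orthogonal to every row; (row 1) × (row 2) = [-16, -48, 0], so take v_2 = [1, 3, 0]^T.
λ = -1: A - (-1)I = [[-2, 0, -8], [6, -4, -4], [0, 0, 0]]. v must be orthogonal to every row; (row 1) × (row 2) = [-32, -56, 8], so take v_3 = [-4, -7, 1]^T.
V = [v_1 v_2 v_3] = [[0, 1, -4], [1, 3, -7], [0, 0, 1]] has det V = -1, so V^{-1} = adj(V)/det V = [[-3, 1, -5], [1, 0, 4], [0, 0, 1]].
Modal coordinates z(0) = V^{-1} x(0): (-3)·(-1) + 1·2 + (-5)·(-2) = 15; 1·(-1) + 0·2 + 4·(-2) = -9; 0·(-1) + 0·2 + 1·(-2) = -2; so z(0) = [15, -9, -2]^T.
x_2(t) = Σ_i (v_i)_2 · z_i(0) · e^{λ_i t} (row 2 of V times the modal terms).
x_2(0.5) = 1·15·e^{-5·0.5} + 3·(-9)·e^{-3·0.5} + (-7)·(-2)·e^{-1·0.5} = 15·0.082085 + (-27)·0.223130 + 14·0.606531 = 3.6982.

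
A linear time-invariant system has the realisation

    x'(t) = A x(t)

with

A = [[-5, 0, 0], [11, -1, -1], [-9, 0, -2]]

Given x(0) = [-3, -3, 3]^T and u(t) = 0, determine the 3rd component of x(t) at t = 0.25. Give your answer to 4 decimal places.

det(sI - A) = s^3 - (tr A)s^2 + (M11 + M22 + M33)s - det A, where Mii is the 2×2 principal minor of A obtained by deleting row i and column i.
tr A = (-5) + (-1) + (-2) = -8; M11 = (-1)·(-2) - (-1)·0 = 2 - 0 = 2; M22 = (-5)·(-2) - 0·(-9) = 10 - 0 = 10; M33 = (-5)·(-1) - 0·11 = 5 - 0 = 5; sum of minors = 17.
det A = (-5)·((-1)·(-2) - (-1)·0) - 0·(11·(-2) - (-1)·(-9)) + 0·(11·0 - (-1)·(-9)) = (-5)·2 - 0·(-31) + 0·(-9) = -10.
So p(s) = det(sI - A) = s^3 + 8s^2 + 17s + 10.
Rational-root test: any integer root divides 10. Testing small divisors, s = -1 works: p(-1) = -1 + 8 + (-17) + 10 = 0, so (s + 1) is a factor.
Dividing, p(s) = (s + 1)(s^2 + 7s + 10).
Factor s^2 + 7s + 10: two numbers with sum -7 and product 10 are -2 and -5, so s^2 + 7s + 10 = (s + 2)(s + 5).
Hence p(s) = (s + 1) (s + 2) (s + 5), with roots -5, -2, -1.
The eigenvalues -5, -2, -1 are distinct and real, so A is diagonalisable and x(t) = e^{At} x(0) = V diag(e^{λ_i t}) V^{-1} x(0), where the columns of V are the eigenvectors.
λ = -5: A - (-5)I = [[0, 0, 0], [11, 4, -1], [-9, 0, 3]]. v must be orthogonal to every row; (row 2) × (row 3) = [12, -24, 36], so take v_1 = [1, -2, 3]^T.
λ = -2: A - (-2)I = [[-3, 0, 0], [11, 1, -1], [-9, 0, 0]]. v must be orthogonal to every row; (row 1) × (row 2) = [0, -3, -3], so take v_2 = [0, 1, 1]^T.
λ = -1: A - (-1)I = [[-4, 0, 0], [11, 0, -1], [-9, 0, -1]]. v must be orthogonal to every row; (row 1) × (row 2) = [0, -4, 0], so take v_3 = [0, -1, 0]^T.
V = [v_1 v_2 v_3] = [[1, 0, 0], [-2, 1, -1], [3, 1, 0]] has det V = 1, so V^{-1} = adj(V)/det V = [[1, 0, 0], [-3, 0, 1], [-5, -1, 1]].
Modal coordinates z(0) = V^{-1} x(0): 1·(-3) + 0·(-3) + 0·3 = -3; (-3)·(-3) + 0·(-3) + 1·3 = 12; (-5)·(-3) + (-1)·(-3) + 1·3 = 21; so z(0) = [-3, 12, 21]^T.
x_3(t) = Σ_i (v_i)_3 · z_i(0) · e^{λ_i t} (row 3 of V times the modal terms).
x_3(0.25) = 3·(-3)·e^{-5·0.25} + 1·12·e^{-2·0.25} + 0·21·e^{-1·0.25} = (-9)·0.286505 + 12·0.606531 + 0·0.778801 = 4.6998.

4.6998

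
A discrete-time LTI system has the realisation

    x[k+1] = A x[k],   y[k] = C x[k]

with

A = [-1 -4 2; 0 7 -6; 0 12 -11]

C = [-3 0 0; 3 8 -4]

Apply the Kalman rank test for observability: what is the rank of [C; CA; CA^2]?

CA = [[3, 12, -6], [-3, -4, 2]]
CA^2 = [[-3, 0, 0], [3, 8, -4]]
Observability matrix O = [C; CA; CA^2] = [[-3, 0, 0], [3, 8, -4], [3, 12, -6], [-3, -4, 2], [-3, 0, 0], [3, 8, -4]]
The columns c1, c2, c3 of O are linearly dependent: c2 + 2·c3 = 0 (check each entry), so rank(O) ≤ 2.
The 2×2 minor from rows 1, 2, columns 1, 2 is (-3)·8 - 0·3 = -24 - 0 = -24 ≠ 0, so rank(O) = 2.
rank(O) = 2 < n = 3, so the pair (A, C) is not completely observable.

2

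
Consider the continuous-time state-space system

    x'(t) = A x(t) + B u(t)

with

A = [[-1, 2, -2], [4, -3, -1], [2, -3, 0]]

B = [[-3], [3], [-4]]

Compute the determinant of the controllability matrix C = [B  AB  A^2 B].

-12769

AB = [[17], [-17], [-15]]
A^2B = [[-21], [134], [85]]
Controllability matrix C = [B  AB  A^2B] = [[-3, 17, -21], [3, -17, 134], [-4, -15, 85]]
Expanding along the first row, det(C) = (-3)·((-17)·85 - 134·(-15)) - 17·(3·85 - 134·(-4)) + (-21)·(3·(-15) - (-17)·(-4)) = (-3)·565 - 17·791 + (-21)·(-113) = -12769
Since det(C) ≠ 0, rank(C) = 3 and the system is completely controllable.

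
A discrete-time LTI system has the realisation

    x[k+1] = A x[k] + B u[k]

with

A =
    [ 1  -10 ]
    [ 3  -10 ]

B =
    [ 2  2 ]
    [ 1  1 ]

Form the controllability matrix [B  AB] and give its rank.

AB = [[-8, -8], [-4, -4]]
Controllability matrix C = [B  AB] = [[2, 2, -8, -8], [1, 1, -4, -4]]
Every column of C is a scalar multiple of column 1 = [2, 1] (multipliers 1, 1, -4, -4), so the columns span a one-dimensional space.
C ≠ 0, hence rank(C) = 1.
rank(C) = 1 < n = 2, so the pair (A, B) is not completely controllable.

1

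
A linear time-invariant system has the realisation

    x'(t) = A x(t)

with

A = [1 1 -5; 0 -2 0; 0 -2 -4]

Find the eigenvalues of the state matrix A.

-4, -2, 1

det(sI - A) = s^3 - (tr A)s^2 + (M11 + M22 + M33)s - det A, where Mii is the 2×2 principal minor of A obtained by deleting row i and column i.
tr A = 1 + (-2) + (-4) = -5; M11 = (-2)·(-4) - 0·(-2) = 8 - 0 = 8; M22 = 1·(-4) - (-5)·0 = -4 - 0 = -4; M33 = 1·(-2) - 1·0 = -2 - 0 = -2; sum of minors = 2.
det A = 1·((-2)·(-4) - 0·(-2)) - 1·(0·(-4) - 0·0) + (-5)·(0·(-2) - (-2)·0) = 1·8 - 1·0 + (-5)·0 = 8.
So p(s) = det(sI - A) = s^3 + 5s^2 + 2s - 8.
Rational-root test: any integer root divides -8. Testing small divisors, s = 1 works: p(1) = 1 + 5 + 2 + (-8) = 0, so (s - 1) is a factor.
Dividing, p(s) = (s - 1)(s^2 + 6s + 8).
Factor s^2 + 6s + 8: two numbers with sum -6 and product 8 are -2 and -4, so s^2 + 6s + 8 = (s + 2)(s + 4).
Hence p(s) = (s - 1) (s + 2) (s + 4), with roots -4, -2, 1.
At least one eigenvalue has non-negative real part, so the system is not asymptotically stable.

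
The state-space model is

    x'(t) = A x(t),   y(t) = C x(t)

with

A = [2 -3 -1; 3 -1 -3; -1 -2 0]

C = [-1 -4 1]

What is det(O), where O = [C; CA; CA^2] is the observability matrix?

CA = [[-15, 5, 13]]
CA^2 = [[-28, 14, 0]]
Observability matrix O = [C; CA; CA^2] = [[-1, -4, 1], [-15, 5, 13], [-28, 14, 0]]
Expanding along the first row, det(O) = (-1)·(5·0 - 13·14) - (-4)·((-15)·0 - 13·(-28)) + 1·((-15)·14 - 5·(-28)) = (-1)·(-182) - (-4)·364 + 1·(-70) = 1568
Since det(O) ≠ 0, rank(O) = 3 and the system is completely observable.

1568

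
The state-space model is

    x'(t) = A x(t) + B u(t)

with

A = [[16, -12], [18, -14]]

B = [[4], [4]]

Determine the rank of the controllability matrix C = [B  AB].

AB = [[16], [16]]
Controllability matrix C = [B  AB] = [[4, 16], [4, 16]]
Every column of C is a scalar multiple of column 1 = [4, 4] (multipliers 1, 4), so the columns span a one-dimensional space.
C ≠ 0, hence rank(C) = 1.
rank(C) = 1 < n = 2, so the pair (A, B) is not completely controllable.

1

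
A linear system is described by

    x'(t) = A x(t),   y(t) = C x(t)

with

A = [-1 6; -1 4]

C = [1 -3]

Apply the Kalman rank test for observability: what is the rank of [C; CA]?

1

CA = [[2, -6]]
Observability matrix O = [C; CA] = [[1, -3], [2, -6]]
Every row of O is a scalar multiple of row 1 = [1, -3] (multipliers 1, 2), so the rows span a one-dimensional space.
O ≠ 0, hence rank(O) = 1.
rank(O) = 1 < n = 2, so the pair (A, C) is not completely observable.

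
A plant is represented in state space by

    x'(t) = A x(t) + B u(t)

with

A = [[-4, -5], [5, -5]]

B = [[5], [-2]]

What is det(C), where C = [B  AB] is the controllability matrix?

155

AB = [[-10], [35]]
Controllability matrix C = [B  AB] = [[5, -10], [-2, 35]]
det(C) = 5·35 - (-10)·(-2) = 175 - 20 = 155
Since det(C) ≠ 0, rank(C) = 2 and the system is completely controllable.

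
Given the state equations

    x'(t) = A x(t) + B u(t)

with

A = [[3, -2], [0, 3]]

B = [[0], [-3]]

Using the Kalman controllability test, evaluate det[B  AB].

18

AB = [[6], [-9]]
Controllability matrix C = [B  AB] = [[0, 6], [-3, -9]]
det(C) = 0·(-9) - 6·(-3) = 0 - (-18) = 18
Since det(C) ≠ 0, rank(C) = 2 and the system is completely controllable.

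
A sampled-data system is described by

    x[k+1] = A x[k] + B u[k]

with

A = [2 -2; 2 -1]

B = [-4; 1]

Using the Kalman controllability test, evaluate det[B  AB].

AB = [[-10], [-9]]
Controllability matrix C = [B  AB] = [[-4, -10], [1, -9]]
det(C) = (-4)·(-9) - (-10)·1 = 36 - (-10) = 46
Since det(C) ≠ 0, rank(C) = 2 and the system is completely controllable.

46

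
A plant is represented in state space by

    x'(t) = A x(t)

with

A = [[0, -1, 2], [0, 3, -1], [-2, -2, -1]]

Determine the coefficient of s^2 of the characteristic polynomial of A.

-2

Expand det(sI - A) for the 3×3 matrix.
p(s) = s^3 - 2s^2 - s - 10.
(Check: constant term = det(-A) = (-1)^3 det A = -10; coefficient of s^2 = -tr A = -2.)
The coefficient of s^2 is -2.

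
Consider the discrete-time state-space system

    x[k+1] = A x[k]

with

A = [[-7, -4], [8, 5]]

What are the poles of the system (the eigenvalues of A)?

det(zI - A) = z^2 - (tr A)z + det A, with tr A = (-7) + 5 = -2 and det A = (-7)·5 - (-4)·8 = -35 - (-32) = -3.
So p(z) = det(zI - A) = z^2 + 2z - 3.
Factor z^2 + 2z - 3: two numbers with sum -2 and product -3 are 1 and -3, so z^2 + 2z - 3 = (z - 1)(z + 3).
Hence p(z) = (z - 1) (z + 3), with roots -3, 1.

-3, 1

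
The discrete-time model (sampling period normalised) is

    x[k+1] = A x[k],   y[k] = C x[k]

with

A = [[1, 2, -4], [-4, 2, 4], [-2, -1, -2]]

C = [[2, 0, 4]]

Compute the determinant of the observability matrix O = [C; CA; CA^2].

CA = [[-6, 0, -16]]
CA^2 = [[26, 4, 56]]
Observability matrix O = [C; CA; CA^2] = [[2, 0, 4], [-6, 0, -16], [26, 4, 56]]
Expanding along the first row, det(O) = 2·(0·56 - (-16)·4) - 0·((-6)·56 - (-16)·26) + 4·((-6)·4 - 0·26) = 2·64 - 0·80 + 4·(-24) = 32
Since det(O) ≠ 0, rank(O) = 3 and the system is completely observable.

32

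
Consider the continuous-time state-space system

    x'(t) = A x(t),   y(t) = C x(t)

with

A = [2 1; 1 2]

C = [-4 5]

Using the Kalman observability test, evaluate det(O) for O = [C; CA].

-9

CA = [[-3, 6]]
Observability matrix O = [C; CA] = [[-4, 5], [-3, 6]]
det(O) = (-4)·6 - 5·(-3) = -24 - (-15) = -9
Since det(O) ≠ 0, rank(O) = 2 and the system is completely observable.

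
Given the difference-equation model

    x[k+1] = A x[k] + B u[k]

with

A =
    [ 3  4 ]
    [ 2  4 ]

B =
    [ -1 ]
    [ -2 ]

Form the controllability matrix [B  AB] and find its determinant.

AB = [[-11], [-10]]
Controllability matrix C = [B  AB] = [[-1, -11], [-2, -10]]
det(C) = (-1)·(-10) - (-11)·(-2) = 10 - 22 = -12
Since det(C) ≠ 0, rank(C) = 2 and the system is completely controllable.

-12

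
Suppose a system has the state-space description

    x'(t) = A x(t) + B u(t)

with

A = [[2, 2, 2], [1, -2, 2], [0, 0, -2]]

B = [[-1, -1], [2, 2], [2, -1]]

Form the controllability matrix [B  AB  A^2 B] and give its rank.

3

AB = [[6, 0], [-1, -7], [-4, 2]]
A^2B = [[2, -10], [0, 18], [8, -4]]
Controllability matrix C = [B  AB  A^2B] = [[-1, -1, 6, 0, 2, -10], [2, 2, -1, -7, 0, 18], [2, -1, -4, 2, 8, -4]]
Take the 3×3 submatrix of C formed by columns 1, 2, 3: [[-1, -1, 6], [2, 2, -1], [2, -1, -4]]. Its determinant is (-1)·(2·(-4) - (-1)·(-1)) - (-1)·(2·(-4) - (-1)·2) + 6·(2·(-1) - 2·2) = (-1)·(-9) - (-1)·(-6) + 6·(-6) = -33 ≠ 0.
So rank(C) ≥ 3; since C has 3 rows, rank(C) = 3.
rank(C) = 3 = n, so the pair (A, B) is completely controllable.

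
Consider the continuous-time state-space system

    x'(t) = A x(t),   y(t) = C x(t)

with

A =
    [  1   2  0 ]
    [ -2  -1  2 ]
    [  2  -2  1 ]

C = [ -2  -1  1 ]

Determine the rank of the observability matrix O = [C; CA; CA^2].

3

CA = [[2, -5, -1]]
CA^2 = [[10, 11, -11]]
Observability matrix O = [C; CA; CA^2] = [[-2, -1, 1], [2, -5, -1], [10, 11, -11]]
det(O) = (-2)·((-5)·(-11) - (-1)·11) - (-1)·(2·(-11) - (-1)·10) + 1·(2·11 - (-5)·10) = (-2)·66 - (-1)·(-12) + 1·72 = -72 ≠ 0, so rank(O) = 3.
rank(O) = 3 = n, so the pair (A, C) is completely observable.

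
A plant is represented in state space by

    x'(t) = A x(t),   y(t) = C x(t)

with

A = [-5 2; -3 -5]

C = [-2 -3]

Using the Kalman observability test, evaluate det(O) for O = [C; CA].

CA = [[19, 11]]
Observability matrix O = [C; CA] = [[-2, -3], [19, 11]]
det(O) = (-2)·11 - (-3)·19 = -22 - (-57) = 35
Since det(O) ≠ 0, rank(O) = 2 and the system is completely observable.

35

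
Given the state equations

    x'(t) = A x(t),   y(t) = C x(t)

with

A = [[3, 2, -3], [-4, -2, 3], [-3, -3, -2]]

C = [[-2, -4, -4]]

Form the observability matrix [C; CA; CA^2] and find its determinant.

CA = [[22, 16, 2]]
CA^2 = [[-4, 6, -22]]
Observability matrix O = [C; CA; CA^2] = [[-2, -4, -4], [22, 16, 2], [-4, 6, -22]]
Expanding along the first row, det(O) = (-2)·(16·(-22) - 2·6) - (-4)·(22·(-22) - 2·(-4)) + (-4)·(22·6 - 16·(-4)) = (-2)·(-364) - (-4)·(-476) + (-4)·196 = -1960
Since det(O) ≠ 0, rank(O) = 3 and the system is completely observable.

-1960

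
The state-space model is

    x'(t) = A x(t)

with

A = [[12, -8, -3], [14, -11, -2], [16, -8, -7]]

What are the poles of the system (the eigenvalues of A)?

-4, -3, 1

det(sI - A) = s^3 - (tr A)s^2 + (M11 + M22 + M33)s - det A, where Mii is the 2×2 principal minor of A obtained by deleting row i and column i.
tr A = 12 + (-11) + (-7) = -6; M11 = (-11)·(-7) - (-2)·(-8) = 77 - 16 = 61; M22 = 12·(-7) - (-3)·16 = -84 - (-48) = -36; M33 = 12·(-11) - (-8)·14 = -132 - (-112) = -20; sum of minors = 5.
det A = 12·((-11)·(-7) - (-2)·(-8)) - (-8)·(14·(-7) - (-2)·16) + (-3)·(14·(-8) - (-11)·16) = 12·61 - (-8)·(-66) + (-3)·64 = 12.
So p(s) = det(sI - A) = s^3 + 6s^2 + 5s - 12.
Rational-root test: any integer root divides -12. Testing small divisors, s = 1 works: p(1) = 1 + 6 + 5 + (-12) = 0, so (s - 1) is a factor.
Dividing, p(s) = (s - 1)(s^2 + 7s + 12).
Factor s^2 + 7s + 12: two numbers with sum -7 and product 12 are -3 and -4, so s^2 + 7s + 12 = (s + 3)(s + 4).
Hence p(s) = (s - 1) (s + 3) (s + 4), with roots -4, -3, 1.
At least one eigenvalue has non-negative real part, so the system is not asymptotically stable.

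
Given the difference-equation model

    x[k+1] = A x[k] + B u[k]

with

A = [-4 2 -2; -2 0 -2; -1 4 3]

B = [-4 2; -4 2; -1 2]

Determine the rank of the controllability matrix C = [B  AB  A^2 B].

AB = [[10, -8], [10, -8], [-15, 12]]
A^2B = [[10, -8], [10, -8], [-15, 12]]
Controllability matrix C = [B  AB  A^2B] = [[-4, 2, 10, -8, 10, -8], [-4, 2, 10, -8, 10, -8], [-1, 2, -15, 12, -15, 12]]
The rows r1, r2, r3 of C are linearly dependent: -r1 + r2 = 0 (check each entry), so rank(C) ≤ 2.
The 2×2 minor from rows 1, 3, columns 1, 2 is (-4)·2 - 2·(-1) = -8 - (-2) = -6 ≠ 0, so rank(C) = 2.
rank(C) = 2 < n = 3, so the pair (A, B) is not completely controllable.

2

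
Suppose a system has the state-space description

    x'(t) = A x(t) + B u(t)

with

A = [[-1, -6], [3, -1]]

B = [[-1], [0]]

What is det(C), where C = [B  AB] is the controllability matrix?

AB = [[1], [-3]]
Controllability matrix C = [B  AB] = [[-1, 1], [0, -3]]
det(C) = (-1)·(-3) - 1·0 = 3 - 0 = 3
Since det(C) ≠ 0, rank(C) = 2 and the system is completely controllable.

3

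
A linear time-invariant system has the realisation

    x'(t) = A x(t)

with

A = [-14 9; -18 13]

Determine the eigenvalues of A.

det(sI - A) = s^2 - (tr A)s + det A, with tr A = (-14) + 13 = -1 and det A = (-14)·13 - 9·(-18) = -182 - (-162) = -20.
So p(s) = det(sI - A) = s^2 + s - 20.
Factor s^2 + s - 20: two numbers with sum -1 and product -20 are 4 and -5, so s^2 + s - 20 = (s - 4)(s + 5).
Hence p(s) = (s - 4) (s + 5), with roots -5, 4.
At least one eigenvalue has non-negative real part, so the system is not asymptotically stable.

-5, 4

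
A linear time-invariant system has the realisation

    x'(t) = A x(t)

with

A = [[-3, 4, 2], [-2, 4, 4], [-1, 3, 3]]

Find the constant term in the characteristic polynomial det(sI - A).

Expand det(sI - A) for the 3×3 matrix.
p(s) = s^3 - 4s^2 - 11s - 4.
(Check: constant term = det(-A) = (-1)^3 det A = -4; coefficient of s^2 = -tr A = -4.)
The constant term is -4.

-4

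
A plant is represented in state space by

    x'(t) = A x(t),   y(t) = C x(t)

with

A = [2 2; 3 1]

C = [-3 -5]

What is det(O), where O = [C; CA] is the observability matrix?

CA = [[-21, -11]]
Observability matrix O = [C; CA] = [[-3, -5], [-21, -11]]
det(O) = (-3)·(-11) - (-5)·(-21) = 33 - 105 = -72
Since det(O) ≠ 0, rank(O) = 2 and the system is completely observable.

-72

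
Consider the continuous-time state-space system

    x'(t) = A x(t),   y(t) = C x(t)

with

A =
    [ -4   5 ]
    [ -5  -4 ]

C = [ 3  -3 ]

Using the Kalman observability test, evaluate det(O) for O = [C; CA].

90

CA = [[3, 27]]
Observability matrix O = [C; CA] = [[3, -3], [3, 27]]
det(O) = 3·27 - (-3)·3 = 81 - (-9) = 90
Since det(O) ≠ 0, rank(O) = 2 and the system is completely observable.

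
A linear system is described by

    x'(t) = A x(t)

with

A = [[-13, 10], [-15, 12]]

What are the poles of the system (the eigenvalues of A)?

-3, 2

det(sI - A) = s^2 - (tr A)s + det A, with tr A = (-13) + 12 = -1 and det A = (-13)·12 - 10·(-15) = -156 - (-150) = -6.
So p(s) = det(sI - A) = s^2 + s - 6.
Factor s^2 + s - 6: two numbers with sum -1 and product -6 are 2 and -3, so s^2 + s - 6 = (s - 2)(s + 3).
Hence p(s) = (s - 2) (s + 3), with roots -3, 2.
At least one eigenvalue has non-negative real part, so the system is not asymptotically stable.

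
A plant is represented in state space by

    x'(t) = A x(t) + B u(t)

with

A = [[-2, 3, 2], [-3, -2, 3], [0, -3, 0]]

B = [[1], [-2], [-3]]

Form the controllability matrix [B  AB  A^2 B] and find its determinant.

1296

AB = [[-14], [-8], [6]]
A^2B = [[16], [76], [24]]
Controllability matrix C = [B  AB  A^2B] = [[1, -14, 16], [-2, -8, 76], [-3, 6, 24]]
Expanding along the first row, det(C) = 1·((-8)·24 - 76·6) - (-14)·((-2)·24 - 76·(-3)) + 16·((-2)·6 - (-8)·(-3)) = 1·(-648) - (-14)·180 + 16·(-36) = 1296
Since det(C) ≠ 0, rank(C) = 3 and the system is completely controllable.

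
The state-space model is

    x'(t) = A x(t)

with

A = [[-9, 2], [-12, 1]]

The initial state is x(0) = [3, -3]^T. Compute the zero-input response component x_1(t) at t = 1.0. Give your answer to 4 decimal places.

-0.3672

det(sI - A) = s^2 - (tr A)s + det A, with tr A = (-9) + 1 = -8 and det A = (-9)·1 - 2·(-12) = -9 - (-24) = 15.
So p(s) = det(sI - A) = s^2 + 8s + 15.
Factor s^2 + 8s + 15: two numbers with sum -8 and product 15 are -3 and -5, so s^2 + 8s + 15 = (s + 3)(s + 5).
Hence p(s) = (s + 3) (s + 5), with roots -5, -3.
The eigenvalues -5, -3 are distinct and real, so A is diagonalisable and x(t) = e^{At} x(0) = V diag(e^{λ_i t}) V^{-1} x(0), where the columns of V are the eigenvectors.
λ = -5: A - (-5)I = [[-4, 2], [-12, 6]]. Row 1 gives (-4)·v1 + 2·v2 = 0, so take v_1 = [1, 2]^T.
λ = -3: A - (-3)I = [[-6, 2], [-12, 4]]. Row 1 gives (-6)·v1 + 2·v2 = 0, so take v_2 = [-1, -3]^T.
V = [v_1 v_2] = [[1, -1], [2, -3]] has det V = -1, so V^{-1} = adj(V)/det V = [[3, -1], [2, -1]].
Modal coordinates z(0) = V^{-1} x(0): 3·3 + (-1)·(-3) = 12; 2·3 + (-1)·(-3) = 9; so z(0) = [12, 9]^T.
x_1(t) = Σ_i (v_i)_1 · z_i(0) · e^{λ_i t} (row 1 of V times the modal terms).
x_1(1.0) = 1·12·e^{-5·1.0} + (-1)·9·e^{-3·1.0} = 12·0.006738 + (-9)·0.049787 = -0.3672.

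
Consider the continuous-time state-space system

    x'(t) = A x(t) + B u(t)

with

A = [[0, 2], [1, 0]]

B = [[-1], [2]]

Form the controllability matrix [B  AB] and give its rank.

AB = [[4], [-1]]
Controllability matrix C = [B  AB] = [[-1, 4], [2, -1]]
det(C) = (-1)·(-1) - 4·2 = 1 - 8 = -7 ≠ 0, so rank(C) = 2.
rank(C) = 2 = n, so the pair (A, B) is completely controllable.

2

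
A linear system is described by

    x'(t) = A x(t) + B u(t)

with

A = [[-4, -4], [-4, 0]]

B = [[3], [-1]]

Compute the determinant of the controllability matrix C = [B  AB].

AB = [[-8], [-12]]
Controllability matrix C = [B  AB] = [[3, -8], [-1, -12]]
det(C) = 3·(-12) - (-8)·(-1) = -36 - 8 = -44
Since det(C) ≠ 0, rank(C) = 2 and the system is completely controllable.

-44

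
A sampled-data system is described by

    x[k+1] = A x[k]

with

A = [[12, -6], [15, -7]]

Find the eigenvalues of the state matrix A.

2, 3

det(zI - A) = z^2 - (tr A)z + det A, with tr A = 12 + (-7) = 5 and det A = 12·(-7) - (-6)·15 = -84 - (-90) = 6.
So p(z) = det(zI - A) = z^2 - 5z + 6.
Factor z^2 - 5z + 6: two numbers with sum 5 and product 6 are 3 and 2, so z^2 - 5z + 6 = (z - 3)(z - 2).
Hence p(z) = (z - 3) (z - 2), with roots 2, 3.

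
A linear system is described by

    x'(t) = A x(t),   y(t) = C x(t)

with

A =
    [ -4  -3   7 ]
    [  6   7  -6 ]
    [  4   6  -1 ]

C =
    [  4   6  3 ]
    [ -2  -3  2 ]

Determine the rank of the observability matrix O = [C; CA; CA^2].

2

CA = [[32, 48, -11], [-2, -3, 2]]
CA^2 = [[116, 174, -53], [-2, -3, 2]]
Observability matrix O = [C; CA; CA^2] = [[4, 6, 3], [-2, -3, 2], [32, 48, -11], [-2, -3, 2], [116, 174, -53], [-2, -3, 2]]
The columns c1, c2, c3 of O are linearly dependent: -3·c1 + 2·c2 = 0 (check each entry), so rank(O) ≤ 2.
The 2×2 minor from rows 1, 2, columns 1, 3 is 4·2 - 3·(-2) = 8 - (-6) = 14 ≠ 0, so rank(O) = 2.
rank(O) = 2 < n = 3, so the pair (A, C) is not completely observable.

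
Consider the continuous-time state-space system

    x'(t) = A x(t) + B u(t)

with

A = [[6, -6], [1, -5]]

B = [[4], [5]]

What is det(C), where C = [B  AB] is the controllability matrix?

-54

AB = [[-6], [-21]]
Controllability matrix C = [B  AB] = [[4, -6], [5, -21]]
det(C) = 4·(-21) - (-6)·5 = -84 - (-30) = -54
Since det(C) ≠ 0, rank(C) = 2 and the system is completely controllable.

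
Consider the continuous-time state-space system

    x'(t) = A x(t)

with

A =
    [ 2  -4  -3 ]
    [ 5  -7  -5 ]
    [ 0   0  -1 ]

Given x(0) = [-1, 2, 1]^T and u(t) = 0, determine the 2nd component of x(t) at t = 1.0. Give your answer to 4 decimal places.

-1.4403

det(sI - A) = s^3 - (tr A)s^2 + (M11 + M22 + M33)s - det A, where Mii is the 2×2 principal minor of A obtained by deleting row i and column i.
tr A = 2 + (-7) + (-1) = -6; M11 = (-7)·(-1) - (-5)·0 = 7 - 0 = 7; M22 = 2·(-1) - (-3)·0 = -2 - 0 = -2; M33 = 2·(-7) - (-4)·5 = -14 - (-20) = 6; sum of minors = 11.
det A = 2·((-7)·(-1) - (-5)·0) - (-4)·(5·(-1) - (-5)·0) + (-3)·(5·0 - (-7)·0) = 2·7 - (-4)·(-5) + (-3)·0 = -6.
So p(s) = det(sI - A) = s^3 + 6s^2 + 11s + 6.
Rational-root test: any integer root divides 6. Testing small divisors, s = -1 works: p(-1) = -1 + 6 + (-11) + 6 = 0, so (s + 1) is a factor.
Dividing, p(s) = (s + 1)(s^2 + 5s + 6).
Factor s^2 + 5s + 6: two numbers with sum -5 and product 6 are -2 and -3, so s^2 + 5s + 6 = (s + 2)(s + 3).
Hence p(s) = (s + 1) (s + 2) (s + 3), with roots -3, -2, -1.
The eigenvalues -3, -2, -1 are distinct and real, so A is diagonalisable and x(t) = e^{At} x(0) = V diag(e^{λ_i t}) V^{-1} x(0), where the columns of V are the eigenvectors.
λ = -3: A - (-3)I = [[5, -4, -3], [5, -4, -5], [0, 0, 2]]. v must be orthogonal to every row; (row 1) × (row 2) = [8, 10, 0], so take v_1 = [4, 5, 0]^T.
λ = -2: A - (-2)I = [[4, -4, -3], [5, -5, -5], [0, 0, 1]]. v must be orthogonal to every row; (row 1) × (row 2) = [5, 5, 0], so take v_2 = [-1, -1, 0]^T.
λ = -1: A - (-1)I = [[3, -4, -3], [5, -6, -5], [0, 0, 0]]. v must be orthogonal to every row; (row 1) × (row 2) = [2, 0, 2], so take v_3 = [1, 0, 1]^T.
V = [v_1 v_2 v_3] = [[4, -1, 1], [5, -1, 0], [0, 0, 1]] has det V = 1, so V^{-1} = adj(V)/det V = [[-1, 1, 1], [-5, 4, 5], [0, 0, 1]].
Modal coordinates z(0) = V^{-1} x(0): (-1)·(-1) + 1·2 + 1·1 = 4; (-5)·(-1) + 4·2 + 5·1 = 18; 0·(-1) + 0·2 + 1·1 = 1; so z(0) = [4, 18, 1]^T.
x_2(t) = Σ_i (v_i)_2 · z_i(0) · e^{λ_i t} (row 2 of V times the modal terms).
x_2(1.0) = 5·4·e^{-3·1.0} + (-1)·18·e^{-2·1.0} + 0·1·e^{-1·1.0} = 20·0.049787 + (-18)·0.135335 + 0·0.367879 = -1.4403.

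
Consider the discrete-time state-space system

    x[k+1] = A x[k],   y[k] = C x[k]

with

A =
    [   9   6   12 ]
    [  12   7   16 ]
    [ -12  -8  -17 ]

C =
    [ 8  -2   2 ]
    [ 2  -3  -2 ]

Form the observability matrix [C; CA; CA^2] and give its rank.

2

CA = [[24, 18, 30], [6, 7, 10]]
CA^2 = [[72, 30, 66], [18, 5, 14]]
Observability matrix O = [C; CA; CA^2] = [[8, -2, 2], [2, -3, -2], [24, 18, 30], [6, 7, 10], [72, 30, 66], [18, 5, 14]]
The columns c1, c2, c3 of O are linearly dependent: -c1 - 2·c2 + 2·c3 = 0 (check each entry), so rank(O) ≤ 2.
The 2×2 minor from rows 1, 2, columns 1, 2 is 8·(-3) - (-2)·2 = -24 - (-4) = -20 ≠ 0, so rank(O) = 2.
rank(O) = 2 < n = 3, so the pair (A, C) is not completely observable.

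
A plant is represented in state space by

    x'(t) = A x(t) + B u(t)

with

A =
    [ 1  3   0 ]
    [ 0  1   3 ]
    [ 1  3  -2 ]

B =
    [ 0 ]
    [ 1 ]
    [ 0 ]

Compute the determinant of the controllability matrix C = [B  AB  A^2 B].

AB = [[3], [1], [3]]
A^2B = [[6], [10], [0]]
Controllability matrix C = [B  AB  A^2B] = [[0, 3, 6], [1, 1, 10], [0, 3, 0]]
Expanding along the first row, det(C) = 0·(1·0 - 10·3) - 3·(1·0 - 10·0) + 6·(1·3 - 1·0) = 0·(-30) - 3·0 + 6·3 = 18
Since det(C) ≠ 0, rank(C) = 3 and the system is completely controllable.

18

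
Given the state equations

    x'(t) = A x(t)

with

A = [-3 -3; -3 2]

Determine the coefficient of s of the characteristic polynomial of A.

1

For a 2×2 matrix, det(sI - A) = s^2 - (tr A)s + det A.
tr A = -1, det A = -15.
So p(s) = s^2 + s - 15.
The coefficient of s is 1.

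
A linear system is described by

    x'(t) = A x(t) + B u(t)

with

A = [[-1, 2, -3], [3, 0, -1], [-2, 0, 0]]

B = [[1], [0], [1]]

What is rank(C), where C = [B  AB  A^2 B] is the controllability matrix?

3

AB = [[-4], [2], [-2]]
A^2B = [[14], [-10], [8]]
Controllability matrix C = [B  AB  A^2B] = [[1, -4, 14], [0, 2, -10], [1, -2, 8]]
det(C) = 1·(2·8 - (-10)·(-2)) - (-4)·(0·8 - (-10)·1) + 14·(0·(-2) - 2·1) = 1·(-4) - (-4)·10 + 14·(-2) = 8 ≠ 0, so rank(C) = 3.
rank(C) = 3 = n, so the pair (A, B) is completely controllable.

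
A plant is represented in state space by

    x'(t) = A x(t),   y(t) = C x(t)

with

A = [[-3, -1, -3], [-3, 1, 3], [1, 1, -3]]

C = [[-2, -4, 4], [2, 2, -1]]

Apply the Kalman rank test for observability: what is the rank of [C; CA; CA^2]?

CA = [[22, 2, -18], [-13, -1, 3]]
CA^2 = [[-90, -38, -6], [45, 15, 27]]
Observability matrix O = [C; CA; CA^2] = [[-2, -4, 4], [2, 2, -1], [22, 2, -18], [-13, -1, 3], [-90, -38, -6], [45, 15, 27]]
Take the 3×3 submatrix of O formed by rows 1, 2, 3: [[-2, -4, 4], [2, 2, -1], [22, 2, -18]]. Its determinant is (-2)·(2·(-18) - (-1)·2) - (-4)·(2·(-18) - (-1)·22) + 4·(2·2 - 2·22) = (-2)·(-34) - (-4)·(-14) + 4·(-40) = -148 ≠ 0.
So rank(O) ≥ 3; since O has 3 columns, rank(O) = 3.
rank(O) = 3 = n, so the pair (A, C) is completely observable.

3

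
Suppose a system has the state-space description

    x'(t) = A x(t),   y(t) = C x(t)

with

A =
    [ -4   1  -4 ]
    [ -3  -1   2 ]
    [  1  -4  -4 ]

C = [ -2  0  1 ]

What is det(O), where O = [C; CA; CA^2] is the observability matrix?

CA = [[9, -6, 4]]
CA^2 = [[-14, -1, -64]]
Observability matrix O = [C; CA; CA^2] = [[-2, 0, 1], [9, -6, 4], [-14, -1, -64]]
Expanding along the first row, det(O) = (-2)·((-6)·(-64) - 4·(-1)) - 0·(9·(-64) - 4·(-14)) + 1·(9·(-1) - (-6)·(-14)) = (-2)·388 - 0·(-520) + 1·(-93) = -869
Since det(O) ≠ 0, rank(O) = 3 and the system is completely observable.

-869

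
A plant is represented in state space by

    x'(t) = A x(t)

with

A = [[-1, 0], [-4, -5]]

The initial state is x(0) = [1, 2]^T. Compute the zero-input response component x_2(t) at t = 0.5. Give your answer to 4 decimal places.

det(sI - A) = s^2 - (tr A)s + det A, with tr A = (-1) + (-5) = -6 and det A = (-1)·(-5) - 0·(-4) = 5 - 0 = 5.
So p(s) = det(sI - A) = s^2 + 6s + 5.
Factor s^2 + 6s + 5: two numbers with sum -6 and product 5 are -1 and -5, so s^2 + 6s + 5 = (s + 1)(s + 5).
Hence p(s) = (s + 1) (s + 5), with roots -5, -1.
The eigenvalues -5, -1 are distinct and real, so A is diagonalisable and x(t) = e^{At} x(0) = V diag(e^{λ_i t}) V^{-1} x(0), where the columns of V are the eigenvectors.
λ = -5: A - (-5)I = [[4, 0], [-4, 0]]. Row 1 gives 4·v1 + 0·v2 = 0, so take v_1 = [0, -1]^T.
λ = -1: A - (-1)I = [[0, 0], [-4, -4]]. Row 2 gives (-4)·v1 + (-4)·v2 = 0, so take v_2 = [1, -1]^T.
V = [v_1 v_2] = [[0, 1], [-1, -1]] has det V = 1, so V^{-1} = adj(V)/det V = [[-1, -1], [1, 0]].
Modal coordinates z(0) = V^{-1} x(0): (-1)·1 + (-1)·2 = -3; 1·1 + 0·2 = 1; so z(0) = [-3, 1]^T.
x_2(t) = Σ_i (v_i)_2 · z_i(0) · e^{λ_i t} (row 2 of V times the modal terms).
x_2(0.5) = (-1)·(-3)·e^{-5·0.5} + (-1)·1·e^{-1·0.5} = 3·0.082085 + (-1)·0.606531 = -0.3603.

-0.3603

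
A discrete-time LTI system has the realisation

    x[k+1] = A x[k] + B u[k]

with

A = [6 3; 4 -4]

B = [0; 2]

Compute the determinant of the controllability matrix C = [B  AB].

AB = [[6], [-8]]
Controllability matrix C = [B  AB] = [[0, 6], [2, -8]]
det(C) = 0·(-8) - 6·2 = 0 - 12 = -12
Since det(C) ≠ 0, rank(C) = 2 and the system is completely controllable.

-12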